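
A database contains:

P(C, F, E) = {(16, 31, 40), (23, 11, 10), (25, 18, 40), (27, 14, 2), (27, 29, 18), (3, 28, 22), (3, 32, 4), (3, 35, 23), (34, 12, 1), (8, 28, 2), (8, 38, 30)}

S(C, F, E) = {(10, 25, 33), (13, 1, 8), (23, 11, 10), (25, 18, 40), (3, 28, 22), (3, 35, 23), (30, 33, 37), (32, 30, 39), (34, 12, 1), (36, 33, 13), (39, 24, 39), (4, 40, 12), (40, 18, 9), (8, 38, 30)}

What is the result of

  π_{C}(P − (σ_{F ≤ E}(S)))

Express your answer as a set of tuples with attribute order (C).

Filtering on F ≤ E leaves {(10, 25, 33), (13, 1, 8), (25, 18, 40), (30, 33, 37), (32, 30, 39), (39, 24, 39)}.
Taking the difference: {(16, 31, 40), (23, 11, 10), (27, 14, 2), (27, 29, 18), (3, 28, 22), (3, 32, 4), (3, 35, 23), (34, 12, 1), (8, 28, 2), (8, 38, 30)}
Keep only column(s) C (4 duplicate(s) eliminated): {16, 23, 27, 3, 34, 8}

{16, 23, 27, 3, 34, 8}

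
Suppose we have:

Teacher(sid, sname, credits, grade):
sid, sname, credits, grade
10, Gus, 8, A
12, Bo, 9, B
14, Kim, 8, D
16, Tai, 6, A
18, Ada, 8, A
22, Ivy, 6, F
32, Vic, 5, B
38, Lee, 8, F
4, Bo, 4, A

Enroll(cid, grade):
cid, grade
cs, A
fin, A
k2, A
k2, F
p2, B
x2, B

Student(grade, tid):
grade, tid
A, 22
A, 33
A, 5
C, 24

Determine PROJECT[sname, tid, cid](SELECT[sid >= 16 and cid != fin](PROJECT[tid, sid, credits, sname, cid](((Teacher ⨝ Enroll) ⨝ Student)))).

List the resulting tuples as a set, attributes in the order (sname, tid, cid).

{(Ada, 22, cs), (Ada, 22, k2), (Ada, 33, cs), (Ada, 33, k2), (Ada, 5, cs), (Ada, 5, k2), (Tai, 22, cs), (Tai, 22, k2), (Tai, 33, cs), (Tai, 33, k2), (Tai, 5, cs), (Tai, 5, k2)}

Teacher ⋈ Enroll (natural join on grade): {(10, Gus, 8, A, cs), (10, Gus, 8, A, fin), (10, Gus, 8, A, k2), (12, Bo, 9, B, p2), (12, Bo, 9, B, x2), (16, Tai, 6, A, cs), (16, Tai, 6, A, fin), (16, Tai, 6, A, k2), (18, Ada, 8, A, cs), (18, Ada, 8, A, fin), (18, Ada, 8, A, k2), (22, Ivy, 6, F, k2), (32, Vic, 5, B, p2), (32, Vic, 5, B, x2), (38, Lee, 8, F, k2), (4, Bo, 4, A, cs), (4, Bo, 4, A, fin), (4, Bo, 4, A, k2)}
(Teacher ⨝ Enroll) ⋈ Student (natural join on grade): {(10, Gus, 8, A, cs, 22), (10, Gus, 8, A, cs, 33), (10, Gus, 8, A, cs, 5), (10, Gus, 8, A, fin, 22), (10, Gus, 8, A, fin, 33), (10, Gus, 8, A, fin, 5), (10, Gus, 8, A, k2, 22), (10, Gus, 8, A, k2, 33), (10, Gus, 8, A, k2, 5), (16, Tai, 6, A, cs, 22), (16, Tai, 6, A, cs, 33), (16, Tai, 6, A, cs, 5), (16, Tai, 6, A, fin, 22), (16, Tai, 6, A, fin, 33), (16, Tai, 6, A, fin, 5), (16, Tai, 6, A, k2, 22), (16, Tai, 6, A, k2, 33), (16, Tai, 6, A, k2, 5), (18, Ada, 8, A, cs, 22), (18, Ada, 8, A, cs, 33), (18, Ada, 8, A, cs, 5), (18, Ada, 8, A, fin, 22), (18, Ada, 8, A, fin, 33), (18, Ada, 8, A, fin, 5), (18, Ada, 8, A, k2, 22), (18, Ada, 8, A, k2, 33), (18, Ada, 8, A, k2, 5), (4, Bo, 4, A, cs, 22), (4, Bo, 4, A, cs, 33), (4, Bo, 4, A, cs, 5), (4, Bo, 4, A, fin, 22), (4, Bo, 4, A, fin, 33), (4, Bo, 4, A, fin, 5), (4, Bo, 4, A, k2, 22), (4, Bo, 4, A, k2, 33), (4, Bo, 4, A, k2, 5)}
Projecting to tid, sid, credits, sname, cid: {(22, 10, 8, Gus, cs), (22, 10, 8, Gus, fin), (22, 10, 8, Gus, k2), (22, 16, 6, Tai, cs), (22, 16, 6, Tai, fin), (22, 16, 6, Tai, k2), (22, 18, 8, Ada, cs), (22, 18, 8, Ada, fin), (22, 18, 8, Ada, k2), (22, 4, 4, Bo, cs), (22, 4, 4, Bo, fin), (22, 4, 4, Bo, k2), (33, 10, 8, Gus, cs), (33, 10, 8, Gus, fin), (33, 10, 8, Gus, k2), (33, 16, 6, Tai, cs), (33, 16, 6, Tai, fin), (33, 16, 6, Tai, k2), (33, 18, 8, Ada, cs), (33, 18, 8, Ada, fin), (33, 18, 8, Ada, k2), (33, 4, 4, Bo, cs), (33, 4, 4, Bo, fin), (33, 4, 4, Bo, k2), (5, 10, 8, Gus, cs), (5, 10, 8, Gus, fin), (5, 10, 8, Gus, k2), (5, 16, 6, Tai, cs), (5, 16, 6, Tai, fin), (5, 16, 6, Tai, k2), (5, 18, 8, Ada, cs), (5, 18, 8, Ada, fin), (5, 18, 8, Ada, k2), (5, 4, 4, Bo, cs), (5, 4, 4, Bo, fin), (5, 4, 4, Bo, k2)}
Selection sid >= 16 and cid != fin: {(22, 16, 6, Tai, cs), (22, 16, 6, Tai, k2), (22, 18, 8, Ada, cs), (22, 18, 8, Ada, k2), (33, 16, 6, Tai, cs), (33, 16, 6, Tai, k2), (33, 18, 8, Ada, cs), (33, 18, 8, Ada, k2), (5, 16, 6, Tai, cs), (5, 16, 6, Tai, k2), (5, 18, 8, Ada, cs), (5, 18, 8, Ada, k2)}
Projecting to sname, tid, cid: {(Ada, 22, cs), (Ada, 22, k2), (Ada, 33, cs), (Ada, 33, k2), (Ada, 5, cs), (Ada, 5, k2), (Tai, 22, cs), (Tai, 22, k2), (Tai, 33, cs), (Tai, 33, k2), (Tai, 5, cs), (Tai, 5, k2)}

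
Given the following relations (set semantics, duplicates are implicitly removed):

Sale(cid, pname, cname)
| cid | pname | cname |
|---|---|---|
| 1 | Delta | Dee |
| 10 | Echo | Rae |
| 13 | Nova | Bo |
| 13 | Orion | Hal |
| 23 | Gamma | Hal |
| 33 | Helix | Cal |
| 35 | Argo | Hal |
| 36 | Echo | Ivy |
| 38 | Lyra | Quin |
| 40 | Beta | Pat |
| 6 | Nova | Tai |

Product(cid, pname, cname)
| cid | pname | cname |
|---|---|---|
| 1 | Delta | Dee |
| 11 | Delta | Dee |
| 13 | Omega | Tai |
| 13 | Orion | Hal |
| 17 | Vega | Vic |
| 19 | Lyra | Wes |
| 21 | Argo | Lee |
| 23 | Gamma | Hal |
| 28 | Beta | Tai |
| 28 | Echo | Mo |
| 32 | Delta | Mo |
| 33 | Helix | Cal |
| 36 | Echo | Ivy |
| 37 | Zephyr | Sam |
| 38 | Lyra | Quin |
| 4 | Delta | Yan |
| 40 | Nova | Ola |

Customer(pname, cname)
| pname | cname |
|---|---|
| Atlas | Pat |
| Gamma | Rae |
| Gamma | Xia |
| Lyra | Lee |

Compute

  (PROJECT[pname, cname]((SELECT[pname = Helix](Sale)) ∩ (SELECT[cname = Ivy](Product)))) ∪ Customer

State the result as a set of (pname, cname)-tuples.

{(Atlas, Pat), (Gamma, Rae), (Gamma, Xia), (Lyra, Lee)}

Selection pname = Helix: {(33, Helix, Cal)}
Selection cname = Ivy: {(36, Echo, Ivy)}
Intersection: {(33, Helix, Cal)} with {(36, Echo, Ivy)} → {}
π[pname, cname]: project onto (pname, cname) → {}
Union: {} with {(Atlas, Pat), (Gamma, Rae), (Gamma, Xia), (Lyra, Lee)} → {(Atlas, Pat), (Gamma, Rae), (Gamma, Xia), (Lyra, Lee)}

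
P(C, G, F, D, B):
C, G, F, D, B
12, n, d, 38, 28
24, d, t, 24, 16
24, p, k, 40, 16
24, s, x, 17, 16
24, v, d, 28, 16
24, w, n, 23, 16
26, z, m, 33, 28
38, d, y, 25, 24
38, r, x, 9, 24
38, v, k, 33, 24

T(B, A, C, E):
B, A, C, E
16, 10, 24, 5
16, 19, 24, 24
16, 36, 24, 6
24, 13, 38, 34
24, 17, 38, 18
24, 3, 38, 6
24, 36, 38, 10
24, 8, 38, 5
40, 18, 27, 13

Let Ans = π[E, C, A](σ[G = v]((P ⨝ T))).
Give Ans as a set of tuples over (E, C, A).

Joining P and T on C, B yields {(24, d, t, 24, 16, 10, 5), (24, d, t, 24, 16, 19, 24), (24, d, t, 24, 16, 36, 6), (24, p, k, 40, 16, 10, 5), (24, p, k, 40, 16, 19, 24), (24, p, k, 40, 16, 36, 6), (24, s, x, 17, 16, 10, 5), (24, s, x, 17, 16, 19, 24), (24, s, x, 17, 16, 36, 6), (24, v, d, 28, 16, 10, 5), (24, v, d, 28, 16, 19, 24), (24, v, d, 28, 16, 36, 6), (24, w, n, 23, 16, 10, 5), (24, w, n, 23, 16, 19, 24), (24, w, n, 23, 16, 36, 6), (38, d, y, 25, 24, 13, 34), (38, d, y, 25, 24, 17, 18), (38, d, y, 25, 24, 3, 6), (38, d, y, 25, 24, 36, 10), (38, d, y, 25, 24, 8, 5), (38, r, x, 9, 24, 13, 34), (38, r, x, 9, 24, 17, 18), (38, r, x, 9, 24, 3, 6), (38, r, x, 9, 24, 36, 10), (38, r, x, 9, 24, 8, 5), (38, v, k, 33, 24, 13, 34), (38, v, k, 33, 24, 17, 18), (38, v, k, 33, 24, 3, 6), (38, v, k, 33, 24, 36, 10), (38, v, k, 33, 24, 8, 5)}.
σ[G = v]: keep tuples satisfying G = v → {(24, v, d, 28, 16, 10, 5), (24, v, d, 28, 16, 19, 24), (24, v, d, 28, 16, 36, 6), (38, v, k, 33, 24, 13, 34), (38, v, k, 33, 24, 17, 18), (38, v, k, 33, 24, 3, 6), (38, v, k, 33, 24, 36, 10), (38, v, k, 33, 24, 8, 5)}
Keep only column(s) E, C, A: {(10, 38, 36), (18, 38, 17), (24, 24, 19), (34, 38, 13), (5, 24, 10), (5, 38, 8), (6, 24, 36), (6, 38, 3)}

{(10, 38, 36), (18, 38, 17), (24, 24, 19), (34, 38, 13), (5, 24, 10), (5, 38, 8), (6, 24, 36), (6, 38, 3)}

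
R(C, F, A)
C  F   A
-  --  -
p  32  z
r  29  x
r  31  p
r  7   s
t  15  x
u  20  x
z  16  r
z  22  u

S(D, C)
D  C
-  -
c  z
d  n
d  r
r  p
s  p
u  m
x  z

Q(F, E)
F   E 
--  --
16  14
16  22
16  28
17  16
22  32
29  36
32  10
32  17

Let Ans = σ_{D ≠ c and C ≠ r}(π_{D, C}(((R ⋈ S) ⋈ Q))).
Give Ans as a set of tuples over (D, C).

Natural join on C: {(p, 32, z, r), (p, 32, z, s), (r, 29, x, d), (r, 31, p, d), (r, 7, s, d), (z, 16, r, c), (z, 16, r, x), (z, 22, u, c), (z, 22, u, x)}
Natural join on F: {(p, 32, z, r, 10), (p, 32, z, r, 17), (p, 32, z, s, 10), (p, 32, z, s, 17), (r, 29, x, d, 36), (z, 16, r, c, 14), (z, 16, r, c, 22), (z, 16, r, c, 28), (z, 16, r, x, 14), (z, 16, r, x, 22), (z, 16, r, x, 28), (z, 22, u, c, 32), (z, 22, u, x, 32)}
π_{D, C} gives {(c, z), (d, r), (r, p), (s, p), (x, z)} (8 duplicate(s) eliminated).
Apply σ_{D ≠ c and C ≠ r}; surviving tuples: {(r, p), (s, p), (x, z)}

{(r, p), (s, p), (x, z)}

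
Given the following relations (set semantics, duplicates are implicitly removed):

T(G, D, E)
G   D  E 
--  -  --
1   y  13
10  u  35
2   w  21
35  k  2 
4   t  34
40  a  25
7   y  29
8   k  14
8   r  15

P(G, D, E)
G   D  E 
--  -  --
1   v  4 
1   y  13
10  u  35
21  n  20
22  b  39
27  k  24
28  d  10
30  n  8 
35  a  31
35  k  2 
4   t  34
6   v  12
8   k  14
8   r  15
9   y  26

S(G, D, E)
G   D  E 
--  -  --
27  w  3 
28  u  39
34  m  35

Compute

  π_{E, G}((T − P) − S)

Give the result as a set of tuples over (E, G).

{(21, 2), (25, 40), (29, 7)}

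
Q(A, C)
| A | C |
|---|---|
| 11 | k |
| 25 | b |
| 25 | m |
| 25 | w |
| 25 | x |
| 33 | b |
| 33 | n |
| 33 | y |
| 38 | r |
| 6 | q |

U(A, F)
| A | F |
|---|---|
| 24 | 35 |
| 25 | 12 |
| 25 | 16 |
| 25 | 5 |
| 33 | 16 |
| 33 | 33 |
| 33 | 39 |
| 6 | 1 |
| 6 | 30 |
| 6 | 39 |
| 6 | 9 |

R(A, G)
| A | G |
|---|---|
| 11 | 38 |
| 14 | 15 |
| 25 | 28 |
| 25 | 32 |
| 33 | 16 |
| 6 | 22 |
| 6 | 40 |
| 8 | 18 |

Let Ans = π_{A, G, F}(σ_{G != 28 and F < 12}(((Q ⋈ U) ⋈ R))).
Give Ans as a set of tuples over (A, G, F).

{(25, 32, 5), (6, 22, 1), (6, 22, 9), (6, 40, 1), (6, 40, 9)}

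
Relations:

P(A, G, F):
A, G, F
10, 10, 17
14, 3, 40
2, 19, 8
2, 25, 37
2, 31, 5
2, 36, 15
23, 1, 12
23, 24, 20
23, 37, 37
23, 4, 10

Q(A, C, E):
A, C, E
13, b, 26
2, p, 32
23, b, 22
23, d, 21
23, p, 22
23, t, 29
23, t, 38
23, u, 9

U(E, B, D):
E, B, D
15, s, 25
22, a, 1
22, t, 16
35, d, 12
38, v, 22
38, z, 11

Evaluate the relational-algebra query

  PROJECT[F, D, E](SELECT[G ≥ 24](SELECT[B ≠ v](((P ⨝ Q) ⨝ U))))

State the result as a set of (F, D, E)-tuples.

{(20, 1, 22), (20, 11, 38), (20, 16, 22), (37, 1, 22), (37, 11, 38), (37, 16, 22)}

P ⋈ Q (natural join on A): {(2, 19, 8, p, 32), (2, 25, 37, p, 32), (2, 31, 5, p, 32), (2, 36, 15, p, 32), (23, 1, 12, b, 22), (23, 1, 12, d, 21), (23, 1, 12, p, 22), (23, 1, 12, t, 29), (23, 1, 12, t, 38), (23, 1, 12, u, 9), (23, 24, 20, b, 22), (23, 24, 20, d, 21), (23, 24, 20, p, 22), (23, 24, 20, t, 29), (23, 24, 20, t, 38), (23, 24, 20, u, 9), (23, 37, 37, b, 22), (23, 37, 37, d, 21), (23, 37, 37, p, 22), (23, 37, 37, t, 29), (23, 37, 37, t, 38), (23, 37, 37, u, 9), (23, 4, 10, b, 22), (23, 4, 10, d, 21), (23, 4, 10, p, 22), (23, 4, 10, t, 29), (23, 4, 10, t, 38), (23, 4, 10, u, 9)}
(P ⨝ Q) ⋈ U (natural join on E): {(23, 1, 12, b, 22, a, 1), (23, 1, 12, b, 22, t, 16), (23, 1, 12, p, 22, a, 1), (23, 1, 12, p, 22, t, 16), (23, 1, 12, t, 38, v, 22), (23, 1, 12, t, 38, z, 11), (23, 24, 20, b, 22, a, 1), (23, 24, 20, b, 22, t, 16), (23, 24, 20, p, 22, a, 1), (23, 24, 20, p, 22, t, 16), (23, 24, 20, t, 38, v, 22), (23, 24, 20, t, 38, z, 11), (23, 37, 37, b, 22, a, 1), (23, 37, 37, b, 22, t, 16), (23, 37, 37, p, 22, a, 1), (23, 37, 37, p, 22, t, 16), (23, 37, 37, t, 38, v, 22), (23, 37, 37, t, 38, z, 11), (23, 4, 10, b, 22, a, 1), (23, 4, 10, b, 22, t, 16), (23, 4, 10, p, 22, a, 1), (23, 4, 10, p, 22, t, 16), (23, 4, 10, t, 38, v, 22), (23, 4, 10, t, 38, z, 11)}
Apply σ_{B ≠ v}; surviving tuples: {(23, 1, 12, b, 22, a, 1), (23, 1, 12, b, 22, t, 16), (23, 1, 12, p, 22, a, 1), (23, 1, 12, p, 22, t, 16), (23, 1, 12, t, 38, z, 11), (23, 24, 20, b, 22, a, 1), (23, 24, 20, b, 22, t, 16), (23, 24, 20, p, 22, a, 1), (23, 24, 20, p, 22, t, 16), (23, 24, 20, t, 38, z, 11), (23, 37, 37, b, 22, a, 1), (23, 37, 37, b, 22, t, 16), (23, 37, 37, p, 22, a, 1), (23, 37, 37, p, 22, t, 16), (23, 37, 37, t, 38, z, 11), (23, 4, 10, b, 22, a, 1), (23, 4, 10, b, 22, t, 16), (23, 4, 10, p, 22, a, 1), (23, 4, 10, p, 22, t, 16), (23, 4, 10, t, 38, z, 11)}
Apply σ_{G ≥ 24}; surviving tuples: {(23, 24, 20, b, 22, a, 1), (23, 24, 20, b, 22, t, 16), (23, 24, 20, p, 22, a, 1), (23, 24, 20, p, 22, t, 16), (23, 24, 20, t, 38, z, 11), (23, 37, 37, b, 22, a, 1), (23, 37, 37, b, 22, t, 16), (23, 37, 37, p, 22, a, 1), (23, 37, 37, p, 22, t, 16), (23, 37, 37, t, 38, z, 11)}
Keep only column(s) F, D, E (4 duplicate(s) eliminated): {(20, 1, 22), (20, 11, 38), (20, 16, 22), (37, 1, 22), (37, 11, 38), (37, 16, 22)}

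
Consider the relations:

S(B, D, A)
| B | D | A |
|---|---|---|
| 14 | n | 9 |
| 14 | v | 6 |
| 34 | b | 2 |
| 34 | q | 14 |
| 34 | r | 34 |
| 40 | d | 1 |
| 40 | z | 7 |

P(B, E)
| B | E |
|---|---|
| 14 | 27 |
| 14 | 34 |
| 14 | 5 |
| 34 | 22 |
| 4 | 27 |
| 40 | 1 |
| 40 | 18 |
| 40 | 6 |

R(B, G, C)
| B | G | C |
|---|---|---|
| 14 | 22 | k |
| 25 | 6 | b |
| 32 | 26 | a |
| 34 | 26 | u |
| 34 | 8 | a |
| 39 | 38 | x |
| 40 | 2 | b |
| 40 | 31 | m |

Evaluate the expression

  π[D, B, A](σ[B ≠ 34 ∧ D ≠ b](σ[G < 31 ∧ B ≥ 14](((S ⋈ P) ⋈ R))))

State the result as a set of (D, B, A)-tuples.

{(d, 40, 1), (n, 14, 9), (v, 14, 6), (z, 40, 7)}

Joining S and P on B yields {(14, n, 9, 27), (14, n, 9, 34), (14, n, 9, 5), (14, v, 6, 27), (14, v, 6, 34), (14, v, 6, 5), (34, b, 2, 22), (34, q, 14, 22), (34, r, 34, 22), (40, d, 1, 1), (40, d, 1, 18), (40, d, 1, 6), (40, z, 7, 1), (40, z, 7, 18), (40, z, 7, 6)}.
Joining (S ⋈ P) and R on B yields {(14, n, 9, 27, 22, k), (14, n, 9, 34, 22, k), (14, n, 9, 5, 22, k), (14, v, 6, 27, 22, k), (14, v, 6, 34, 22, k), (14, v, 6, 5, 22, k), (34, b, 2, 22, 26, u), (34, b, 2, 22, 8, a), (34, q, 14, 22, 26, u), (34, q, 14, 22, 8, a), (34, r, 34, 22, 26, u), (34, r, 34, 22, 8, a), (40, d, 1, 1, 2, b), (40, d, 1, 1, 31, m), (40, d, 1, 18, 2, b), (40, d, 1, 18, 31, m), (40, d, 1, 6, 2, b), (40, d, 1, 6, 31, m), (40, z, 7, 1, 2, b), (40, z, 7, 1, 31, m), (40, z, 7, 18, 2, b), (40, z, 7, 18, 31, m), (40, z, 7, 6, 2, b), (40, z, 7, 6, 31, m)}.
Apply σ_{G < 31 ∧ B ≥ 14}; surviving tuples: {(14, n, 9, 27, 22, k), (14, n, 9, 34, 22, k), (14, n, 9, 5, 22, k), (14, v, 6, 27, 22, k), (14, v, 6, 34, 22, k), (14, v, 6, 5, 22, k), (34, b, 2, 22, 26, u), (34, b, 2, 22, 8, a), (34, q, 14, 22, 26, u), (34, q, 14, 22, 8, a), (34, r, 34, 22, 26, u), (34, r, 34, 22, 8, a), (40, d, 1, 1, 2, b), (40, d, 1, 18, 2, b), (40, d, 1, 6, 2, b), (40, z, 7, 1, 2, b), (40, z, 7, 18, 2, b), (40, z, 7, 6, 2, b)}
Apply σ_{B ≠ 34 ∧ D ≠ b}; surviving tuples: {(14, n, 9, 27, 22, k), (14, n, 9, 34, 22, k), (14, n, 9, 5, 22, k), (14, v, 6, 27, 22, k), (14, v, 6, 34, 22, k), (14, v, 6, 5, 22, k), (40, d, 1, 1, 2, b), (40, d, 1, 18, 2, b), (40, d, 1, 6, 2, b), (40, z, 7, 1, 2, b), (40, z, 7, 18, 2, b), (40, z, 7, 6, 2, b)}
Keep only column(s) D, B, A (8 duplicate(s) eliminated): {(d, 40, 1), (n, 14, 9), (v, 14, 6), (z, 40, 7)}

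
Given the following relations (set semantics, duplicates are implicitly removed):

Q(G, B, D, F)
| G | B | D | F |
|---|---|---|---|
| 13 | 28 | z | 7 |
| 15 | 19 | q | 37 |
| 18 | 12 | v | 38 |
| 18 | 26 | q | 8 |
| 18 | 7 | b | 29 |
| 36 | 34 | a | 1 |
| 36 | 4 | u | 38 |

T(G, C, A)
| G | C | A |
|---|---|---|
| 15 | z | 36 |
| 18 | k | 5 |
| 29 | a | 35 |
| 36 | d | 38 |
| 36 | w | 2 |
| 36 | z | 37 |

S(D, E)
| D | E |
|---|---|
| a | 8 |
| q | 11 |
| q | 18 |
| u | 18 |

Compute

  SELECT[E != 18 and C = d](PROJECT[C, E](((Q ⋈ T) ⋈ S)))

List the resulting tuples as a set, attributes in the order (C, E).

{(d, 8)}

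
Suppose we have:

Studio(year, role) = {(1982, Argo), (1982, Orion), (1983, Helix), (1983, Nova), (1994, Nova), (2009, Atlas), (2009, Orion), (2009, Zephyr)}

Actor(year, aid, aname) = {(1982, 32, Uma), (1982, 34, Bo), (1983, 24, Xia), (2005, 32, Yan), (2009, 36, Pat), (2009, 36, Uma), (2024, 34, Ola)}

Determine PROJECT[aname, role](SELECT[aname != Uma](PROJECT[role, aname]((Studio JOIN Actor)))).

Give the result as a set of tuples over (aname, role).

Natural join on year: {(1982, Argo, 32, Uma), (1982, Argo, 34, Bo), (1982, Orion, 32, Uma), (1982, Orion, 34, Bo), (1983, Helix, 24, Xia), (1983, Nova, 24, Xia), (2009, Atlas, 36, Pat), (2009, Atlas, 36, Uma), (2009, Orion, 36, Pat), (2009, Orion, 36, Uma), (2009, Zephyr, 36, Pat), (2009, Zephyr, 36, Uma)}
Projecting to role, aname (1 duplicate(s) eliminated): {(Argo, Bo), (Argo, Uma), (Atlas, Pat), (Atlas, Uma), (Helix, Xia), (Nova, Xia), (Orion, Bo), (Orion, Pat), (Orion, Uma), (Zephyr, Pat), (Zephyr, Uma)}
Apply σ_{aname != Uma}; surviving tuples: {(Argo, Bo), (Atlas, Pat), (Helix, Xia), (Nova, Xia), (Orion, Bo), (Orion, Pat), (Zephyr, Pat)}
Projecting to aname, role: {(Bo, Argo), (Bo, Orion), (Pat, Atlas), (Pat, Orion), (Pat, Zephyr), (Xia, Helix), (Xia, Nova)}

{(Bo, Argo), (Bo, Orion), (Pat, Atlas), (Pat, Orion), (Pat, Zephyr), (Xia, Helix), (Xia, Nova)}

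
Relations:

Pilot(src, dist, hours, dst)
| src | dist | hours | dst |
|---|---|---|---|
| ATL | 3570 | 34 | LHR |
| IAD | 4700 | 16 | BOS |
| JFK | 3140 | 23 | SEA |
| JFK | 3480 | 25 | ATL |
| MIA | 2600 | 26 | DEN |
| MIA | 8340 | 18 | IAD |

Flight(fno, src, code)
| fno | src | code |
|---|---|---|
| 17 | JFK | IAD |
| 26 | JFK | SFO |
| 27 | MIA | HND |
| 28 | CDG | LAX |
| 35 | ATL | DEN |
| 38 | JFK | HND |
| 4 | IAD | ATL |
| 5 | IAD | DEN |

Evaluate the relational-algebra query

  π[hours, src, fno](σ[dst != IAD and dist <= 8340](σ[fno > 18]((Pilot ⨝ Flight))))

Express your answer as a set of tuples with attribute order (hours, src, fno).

{(23, JFK, 26), (23, JFK, 38), (25, JFK, 26), (25, JFK, 38), (26, MIA, 27), (34, ATL, 35)}

Joining Pilot and Flight on src yields {(ATL, 3570, 34, LHR, 35, DEN), (IAD, 4700, 16, BOS, 4, ATL), (IAD, 4700, 16, BOS, 5, DEN), (JFK, 3140, 23, SEA, 17, IAD), (JFK, 3140, 23, SEA, 26, SFO), (JFK, 3140, 23, SEA, 38, HND), (JFK, 3480, 25, ATL, 17, IAD), (JFK, 3480, 25, ATL, 26, SFO), (JFK, 3480, 25, ATL, 38, HND), (MIA, 2600, 26, DEN, 27, HND), (MIA, 8340, 18, IAD, 27, HND)}.
Apply σ_{fno > 18}; surviving tuples: {(ATL, 3570, 34, LHR, 35, DEN), (JFK, 3140, 23, SEA, 26, SFO), (JFK, 3140, 23, SEA, 38, HND), (JFK, 3480, 25, ATL, 26, SFO), (JFK, 3480, 25, ATL, 38, HND), (MIA, 2600, 26, DEN, 27, HND), (MIA, 8340, 18, IAD, 27, HND)}
Apply σ_{dst != IAD and dist <= 8340}; surviving tuples: {(ATL, 3570, 34, LHR, 35, DEN), (JFK, 3140, 23, SEA, 26, SFO), (JFK, 3140, 23, SEA, 38, HND), (JFK, 3480, 25, ATL, 26, SFO), (JFK, 3480, 25, ATL, 38, HND), (MIA, 2600, 26, DEN, 27, HND)}
Keep only column(s) hours, src, fno: {(23, JFK, 26), (23, JFK, 38), (25, JFK, 26), (25, JFK, 38), (26, MIA, 27), (34, ATL, 35)}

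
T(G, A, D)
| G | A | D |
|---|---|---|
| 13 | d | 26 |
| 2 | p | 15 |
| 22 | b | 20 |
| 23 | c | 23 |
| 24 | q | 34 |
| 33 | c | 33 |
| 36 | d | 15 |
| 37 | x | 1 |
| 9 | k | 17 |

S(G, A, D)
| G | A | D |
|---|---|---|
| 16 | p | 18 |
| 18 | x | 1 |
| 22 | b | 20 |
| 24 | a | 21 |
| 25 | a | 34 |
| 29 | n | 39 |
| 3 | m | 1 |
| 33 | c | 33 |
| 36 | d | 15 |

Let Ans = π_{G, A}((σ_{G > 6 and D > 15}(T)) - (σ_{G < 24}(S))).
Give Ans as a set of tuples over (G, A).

σ[G > 6 and D > 15]: keep tuples satisfying G > 6 and D > 15 → {(13, d, 26), (22, b, 20), (23, c, 23), (24, q, 34), (33, c, 33), (9, k, 17)}
σ[G < 24]: keep tuples satisfying G < 24 → {(16, p, 18), (18, x, 1), (22, b, 20), (3, m, 1)}
Difference: {(13, d, 26), (22, b, 20), (23, c, 23), (24, q, 34), (33, c, 33), (9, k, 17)} with {(16, p, 18), (18, x, 1), (22, b, 20), (3, m, 1)} → {(13, d, 26), (23, c, 23), (24, q, 34), (33, c, 33), (9, k, 17)}
π_{G, A} gives {(13, d), (23, c), (24, q), (33, c), (9, k)}.

{(13, d), (23, c), (24, q), (33, c), (9, k)}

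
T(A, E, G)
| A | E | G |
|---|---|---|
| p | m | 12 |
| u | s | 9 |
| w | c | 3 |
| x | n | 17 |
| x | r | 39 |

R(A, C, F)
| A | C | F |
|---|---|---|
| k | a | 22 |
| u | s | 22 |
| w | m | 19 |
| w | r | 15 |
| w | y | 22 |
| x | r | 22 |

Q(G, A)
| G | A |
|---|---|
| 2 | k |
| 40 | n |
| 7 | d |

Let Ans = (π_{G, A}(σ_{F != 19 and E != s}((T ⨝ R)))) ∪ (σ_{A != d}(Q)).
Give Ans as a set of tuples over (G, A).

{(17, x), (2, k), (3, w), (39, x), (40, n)}

Natural join on A: {(u, s, 9, s, 22), (w, c, 3, m, 19), (w, c, 3, r, 15), (w, c, 3, y, 22), (x, n, 17, r, 22), (x, r, 39, r, 22)}
Selection F != 19 and E != s: {(w, c, 3, r, 15), (w, c, 3, y, 22), (x, n, 17, r, 22), (x, r, 39, r, 22)}
π[G, A]: project onto (G, A) (1 duplicate(s) eliminated) → {(17, x), (3, w), (39, x)}
Selection A != d: {(2, k), (40, n)}
Set union of the two operands is {(17, x), (2, k), (3, w), (39, x), (40, n)}.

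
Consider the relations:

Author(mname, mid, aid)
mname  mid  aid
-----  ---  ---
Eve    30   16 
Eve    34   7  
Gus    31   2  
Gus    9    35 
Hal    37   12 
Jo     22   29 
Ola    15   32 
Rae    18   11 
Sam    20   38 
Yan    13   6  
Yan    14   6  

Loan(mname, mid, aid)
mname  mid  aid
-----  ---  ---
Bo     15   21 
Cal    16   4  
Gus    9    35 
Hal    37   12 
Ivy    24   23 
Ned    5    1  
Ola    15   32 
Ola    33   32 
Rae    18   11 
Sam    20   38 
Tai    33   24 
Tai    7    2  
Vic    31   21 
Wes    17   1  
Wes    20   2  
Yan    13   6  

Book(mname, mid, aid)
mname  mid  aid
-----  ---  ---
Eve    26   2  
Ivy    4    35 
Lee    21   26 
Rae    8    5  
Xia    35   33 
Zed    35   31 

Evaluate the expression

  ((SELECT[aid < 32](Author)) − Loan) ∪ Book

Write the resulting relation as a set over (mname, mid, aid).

{(Eve, 26, 2), (Eve, 30, 16), (Eve, 34, 7), (Gus, 31, 2), (Ivy, 4, 35), (Jo, 22, 29), (Lee, 21, 26), (Rae, 8, 5), (Xia, 35, 33), (Yan, 14, 6), (Zed, 35, 31)}

Apply σ_{aid < 32}; surviving tuples: {(Eve, 30, 16), (Eve, 34, 7), (Gus, 31, 2), (Hal, 37, 12), (Jo, 22, 29), (Rae, 18, 11), (Yan, 13, 6), (Yan, 14, 6)}
Set difference of the two operands is {(Eve, 30, 16), (Eve, 34, 7), (Gus, 31, 2), (Jo, 22, 29), (Yan, 14, 6)}.
Set union of the two operands is {(Eve, 26, 2), (Eve, 30, 16), (Eve, 34, 7), (Gus, 31, 2), (Ivy, 4, 35), (Jo, 22, 29), (Lee, 21, 26), (Rae, 8, 5), (Xia, 35, 33), (Yan, 14, 6), (Zed, 35, 31)}.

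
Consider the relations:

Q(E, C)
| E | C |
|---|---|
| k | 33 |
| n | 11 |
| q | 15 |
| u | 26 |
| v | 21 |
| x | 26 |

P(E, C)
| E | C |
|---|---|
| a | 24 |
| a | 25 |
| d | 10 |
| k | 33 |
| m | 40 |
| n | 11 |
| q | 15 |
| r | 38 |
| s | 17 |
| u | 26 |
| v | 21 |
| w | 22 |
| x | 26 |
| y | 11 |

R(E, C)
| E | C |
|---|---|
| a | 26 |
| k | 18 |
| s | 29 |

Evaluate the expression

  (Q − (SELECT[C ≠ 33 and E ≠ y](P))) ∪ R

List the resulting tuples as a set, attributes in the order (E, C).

{(a, 26), (k, 18), (k, 33), (s, 29)}

Selection C ≠ 33 and E ≠ y: {(a, 24), (a, 25), (d, 10), (m, 40), (n, 11), (q, 15), (r, 38), (s, 17), (u, 26), (v, 21), (w, 22), (x, 26)}
Taking the difference: {(k, 33)}
Taking the union: {(a, 26), (k, 18), (k, 33), (s, 29)}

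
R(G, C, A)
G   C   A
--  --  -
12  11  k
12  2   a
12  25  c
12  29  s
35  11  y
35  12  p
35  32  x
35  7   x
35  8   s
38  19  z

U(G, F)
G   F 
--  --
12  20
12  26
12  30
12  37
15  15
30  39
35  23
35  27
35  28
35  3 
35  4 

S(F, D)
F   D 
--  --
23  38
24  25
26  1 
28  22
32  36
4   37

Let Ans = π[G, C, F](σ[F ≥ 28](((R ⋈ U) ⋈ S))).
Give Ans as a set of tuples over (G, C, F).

{(35, 11, 28), (35, 12, 28), (35, 32, 28), (35, 7, 28), (35, 8, 28)}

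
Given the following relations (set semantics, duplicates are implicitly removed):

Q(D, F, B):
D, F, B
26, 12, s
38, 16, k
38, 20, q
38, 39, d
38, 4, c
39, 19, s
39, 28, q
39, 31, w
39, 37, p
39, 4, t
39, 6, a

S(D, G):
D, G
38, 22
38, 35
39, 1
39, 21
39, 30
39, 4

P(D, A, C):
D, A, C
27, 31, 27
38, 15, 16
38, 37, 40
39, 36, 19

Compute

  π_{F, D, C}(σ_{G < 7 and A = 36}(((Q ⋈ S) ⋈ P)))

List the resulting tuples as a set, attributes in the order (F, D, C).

{(19, 39, 19), (28, 39, 19), (31, 39, 19), (37, 39, 19), (4, 39, 19), (6, 39, 19)}

Joining Q and S on D yields {(38, 16, k, 22), (38, 16, k, 35), (38, 20, q, 22), (38, 20, q, 35), (38, 39, d, 22), (38, 39, d, 35), (38, 4, c, 22), (38, 4, c, 35), (39, 19, s, 1), (39, 19, s, 21), (39, 19, s, 30), (39, 19, s, 4), (39, 28, q, 1), (39, 28, q, 21), (39, 28, q, 30), (39, 28, q, 4), (39, 31, w, 1), (39, 31, w, 21), (39, 31, w, 30), (39, 31, w, 4), (39, 37, p, 1), (39, 37, p, 21), (39, 37, p, 30), (39, 37, p, 4), (39, 4, t, 1), (39, 4, t, 21), (39, 4, t, 30), (39, 4, t, 4), (39, 6, a, 1), (39, 6, a, 21), (39, 6, a, 30), (39, 6, a, 4)}.
Joining (Q ⋈ S) and P on D yields {(38, 16, k, 22, 15, 16), (38, 16, k, 22, 37, 40), (38, 16, k, 35, 15, 16), (38, 16, k, 35, 37, 40), (38, 20, q, 22, 15, 16), (38, 20, q, 22, 37, 40), (38, 20, q, 35, 15, 16), (38, 20, q, 35, 37, 40), (38, 39, d, 22, 15, 16), (38, 39, d, 22, 37, 40), (38, 39, d, 35, 15, 16), (38, 39, d, 35, 37, 40), (38, 4, c, 22, 15, 16), (38, 4, c, 22, 37, 40), (38, 4, c, 35, 15, 16), (38, 4, c, 35, 37, 40), (39, 19, s, 1, 36, 19), (39, 19, s, 21, 36, 19), (39, 19, s, 30, 36, 19), (39, 19, s, 4, 36, 19), (39, 28, q, 1, 36, 19), (39, 28, q, 21, 36, 19), (39, 28, q, 30, 36, 19), (39, 28, q, 4, 36, 19), (39, 31, w, 1, 36, 19), (39, 31, w, 21, 36, 19), (39, 31, w, 30, 36, 19), (39, 31, w, 4, 36, 19), (39, 37, p, 1, 36, 19), (39, 37, p, 21, 36, 19), (39, 37, p, 30, 36, 19), (39, 37, p, 4, 36, 19), (39, 4, t, 1, 36, 19), (39, 4, t, 21, 36, 19), (39, 4, t, 30, 36, 19), (39, 4, t, 4, 36, 19), (39, 6, a, 1, 36, 19), (39, 6, a, 21, 36, 19), (39, 6, a, 30, 36, 19), (39, 6, a, 4, 36, 19)}.
Apply σ_{G < 7 and A = 36}; surviving tuples: {(39, 19, s, 1, 36, 19), (39, 19, s, 4, 36, 19), (39, 28, q, 1, 36, 19), (39, 28, q, 4, 36, 19), (39, 31, w, 1, 36, 19), (39, 31, w, 4, 36, 19), (39, 37, p, 1, 36, 19), (39, 37, p, 4, 36, 19), (39, 4, t, 1, 36, 19), (39, 4, t, 4, 36, 19), (39, 6, a, 1, 36, 19), (39, 6, a, 4, 36, 19)}
Keep only column(s) F, D, C (6 duplicate(s) eliminated): {(19, 39, 19), (28, 39, 19), (31, 39, 19), (37, 39, 19), (4, 39, 19), (6, 39, 19)}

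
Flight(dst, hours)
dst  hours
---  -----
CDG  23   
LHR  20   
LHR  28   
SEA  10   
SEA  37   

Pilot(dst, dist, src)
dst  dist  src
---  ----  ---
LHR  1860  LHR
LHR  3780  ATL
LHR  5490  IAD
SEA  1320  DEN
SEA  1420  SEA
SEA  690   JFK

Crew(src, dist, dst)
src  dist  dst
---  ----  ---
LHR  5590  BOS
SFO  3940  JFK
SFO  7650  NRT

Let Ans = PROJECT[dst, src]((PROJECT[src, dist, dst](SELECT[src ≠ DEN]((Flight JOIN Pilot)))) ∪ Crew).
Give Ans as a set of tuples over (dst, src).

Joining Flight and Pilot on dst yields {(LHR, 20, 1860, LHR), (LHR, 20, 3780, ATL), (LHR, 20, 5490, IAD), (LHR, 28, 1860, LHR), (LHR, 28, 3780, ATL), (LHR, 28, 5490, IAD), (SEA, 10, 1320, DEN), (SEA, 10, 1420, SEA), (SEA, 10, 690, JFK), (SEA, 37, 1320, DEN), (SEA, 37, 1420, SEA), (SEA, 37, 690, JFK)}.
Filtering on src ≠ DEN leaves {(LHR, 20, 1860, LHR), (LHR, 20, 3780, ATL), (LHR, 20, 5490, IAD), (LHR, 28, 1860, LHR), (LHR, 28, 3780, ATL), (LHR, 28, 5490, IAD), (SEA, 10, 1420, SEA), (SEA, 10, 690, JFK), (SEA, 37, 1420, SEA), (SEA, 37, 690, JFK)}.
π[src, dist, dst]: project onto (src, dist, dst) (5 duplicate(s) eliminated) → {(ATL, 3780, LHR), (IAD, 5490, LHR), (JFK, 690, SEA), (LHR, 1860, LHR), (SEA, 1420, SEA)}
Set union of the two operands is {(ATL, 3780, LHR), (IAD, 5490, LHR), (JFK, 690, SEA), (LHR, 1860, LHR), (LHR, 5590, BOS), (SEA, 1420, SEA), (SFO, 3940, JFK), (SFO, 7650, NRT)}.
π[dst, src]: project onto (dst, src) → {(BOS, LHR), (JFK, SFO), (LHR, ATL), (LHR, IAD), (LHR, LHR), (NRT, SFO), (SEA, JFK), (SEA, SEA)}

{(BOS, LHR), (JFK, SFO), (LHR, ATL), (LHR, IAD), (LHR, LHR), (NRT, SFO), (SEA, JFK), (SEA, SEA)}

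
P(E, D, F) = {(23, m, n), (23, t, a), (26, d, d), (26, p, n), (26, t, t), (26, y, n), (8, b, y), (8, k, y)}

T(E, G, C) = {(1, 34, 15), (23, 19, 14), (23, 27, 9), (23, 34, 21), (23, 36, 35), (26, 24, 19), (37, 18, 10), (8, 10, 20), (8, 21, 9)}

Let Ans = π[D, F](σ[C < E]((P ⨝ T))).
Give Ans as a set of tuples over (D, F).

{(d, d), (m, n), (p, n), (t, a), (t, t), (y, n)}

Natural join on E: {(23, m, n, 19, 14), (23, m, n, 27, 9), (23, m, n, 34, 21), (23, m, n, 36, 35), (23, t, a, 19, 14), (23, t, a, 27, 9), (23, t, a, 34, 21), (23, t, a, 36, 35), (26, d, d, 24, 19), (26, p, n, 24, 19), (26, t, t, 24, 19), (26, y, n, 24, 19), (8, b, y, 10, 20), (8, b, y, 21, 9), (8, k, y, 10, 20), (8, k, y, 21, 9)}
Filtering on C < E leaves {(23, m, n, 19, 14), (23, m, n, 27, 9), (23, m, n, 34, 21), (23, t, a, 19, 14), (23, t, a, 27, 9), (23, t, a, 34, 21), (26, d, d, 24, 19), (26, p, n, 24, 19), (26, t, t, 24, 19), (26, y, n, 24, 19)}.
Projecting to D, F (4 duplicate(s) eliminated): {(d, d), (m, n), (p, n), (t, a), (t, t), (y, n)}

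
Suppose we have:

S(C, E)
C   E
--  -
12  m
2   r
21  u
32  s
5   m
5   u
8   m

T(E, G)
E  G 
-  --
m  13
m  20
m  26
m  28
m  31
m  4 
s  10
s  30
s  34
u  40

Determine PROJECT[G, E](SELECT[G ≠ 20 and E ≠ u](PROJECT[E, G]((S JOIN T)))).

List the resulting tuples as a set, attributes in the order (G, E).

Natural join on E: {(12, m, 13), (12, m, 20), (12, m, 26), (12, m, 28), (12, m, 31), (12, m, 4), (21, u, 40), (32, s, 10), (32, s, 30), (32, s, 34), (5, m, 13), (5, m, 20), (5, m, 26), (5, m, 28), (5, m, 31), (5, m, 4), (5, u, 40), (8, m, 13), (8, m, 20), (8, m, 26), (8, m, 28), (8, m, 31), (8, m, 4)}
π[E, G]: project onto (E, G) (13 duplicate(s) eliminated) → {(m, 13), (m, 20), (m, 26), (m, 28), (m, 31), (m, 4), (s, 10), (s, 30), (s, 34), (u, 40)}
Selection G ≠ 20 and E ≠ u: {(m, 13), (m, 26), (m, 28), (m, 31), (m, 4), (s, 10), (s, 30), (s, 34)}
π[G, E]: project onto (G, E) → {(10, s), (13, m), (26, m), (28, m), (30, s), (31, m), (34, s), (4, m)}

{(10, s), (13, m), (26, m), (28, m), (30, s), (31, m), (34, s), (4, m)}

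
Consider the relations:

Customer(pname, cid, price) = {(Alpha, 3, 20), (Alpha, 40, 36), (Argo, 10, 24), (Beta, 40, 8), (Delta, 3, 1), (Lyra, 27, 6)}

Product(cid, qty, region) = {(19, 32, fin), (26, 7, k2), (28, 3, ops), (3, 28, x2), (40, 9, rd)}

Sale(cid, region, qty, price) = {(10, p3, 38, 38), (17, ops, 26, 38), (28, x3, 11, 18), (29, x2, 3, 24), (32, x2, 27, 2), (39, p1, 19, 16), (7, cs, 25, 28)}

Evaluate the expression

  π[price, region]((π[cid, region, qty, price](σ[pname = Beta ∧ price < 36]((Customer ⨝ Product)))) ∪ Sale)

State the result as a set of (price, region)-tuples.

Joining Customer and Product on cid yields {(Alpha, 3, 20, 28, x2), (Alpha, 40, 36, 9, rd), (Beta, 40, 8, 9, rd), (Delta, 3, 1, 28, x2)}.
Filtering on pname = Beta ∧ price < 36 leaves {(Beta, 40, 8, 9, rd)}.
Keep only column(s) cid, region, qty, price: {(40, rd, 9, 8)}
Set union of the two operands is {(10, p3, 38, 38), (17, ops, 26, 38), (28, x3, 11, 18), (29, x2, 3, 24), (32, x2, 27, 2), (39, p1, 19, 16), (40, rd, 9, 8), (7, cs, 25, 28)}.
Keep only column(s) price, region: {(16, p1), (18, x3), (2, x2), (24, x2), (28, cs), (38, ops), (38, p3), (8, rd)}

{(16, p1), (18, x3), (2, x2), (24, x2), (28, cs), (38, ops), (38, p3), (8, rd)}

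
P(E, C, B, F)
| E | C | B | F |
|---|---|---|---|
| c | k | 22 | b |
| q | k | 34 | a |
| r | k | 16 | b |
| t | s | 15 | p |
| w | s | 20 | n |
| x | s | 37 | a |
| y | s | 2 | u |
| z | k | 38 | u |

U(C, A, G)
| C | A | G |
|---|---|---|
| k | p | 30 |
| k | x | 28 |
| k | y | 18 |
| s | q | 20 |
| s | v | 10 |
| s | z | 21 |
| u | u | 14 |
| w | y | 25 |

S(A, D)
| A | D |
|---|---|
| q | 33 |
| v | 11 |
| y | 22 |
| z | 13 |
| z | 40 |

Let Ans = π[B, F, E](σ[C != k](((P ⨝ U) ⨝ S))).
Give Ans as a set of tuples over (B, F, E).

{(15, p, t), (2, u, y), (20, n, w), (37, a, x)}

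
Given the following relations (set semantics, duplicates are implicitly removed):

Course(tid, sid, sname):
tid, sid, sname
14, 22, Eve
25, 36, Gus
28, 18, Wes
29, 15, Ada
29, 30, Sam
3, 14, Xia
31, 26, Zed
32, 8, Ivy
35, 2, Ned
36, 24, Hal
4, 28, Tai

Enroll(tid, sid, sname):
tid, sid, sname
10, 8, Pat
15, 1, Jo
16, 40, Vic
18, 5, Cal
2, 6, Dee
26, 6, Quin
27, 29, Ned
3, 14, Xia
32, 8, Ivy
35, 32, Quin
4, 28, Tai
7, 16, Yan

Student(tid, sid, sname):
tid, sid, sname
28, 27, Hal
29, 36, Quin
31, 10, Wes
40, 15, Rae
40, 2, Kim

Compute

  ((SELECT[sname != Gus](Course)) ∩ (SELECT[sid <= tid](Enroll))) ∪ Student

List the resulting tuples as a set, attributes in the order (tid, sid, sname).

Selection sname != Gus: {(14, 22, Eve), (28, 18, Wes), (29, 15, Ada), (29, 30, Sam), (3, 14, Xia), (31, 26, Zed), (32, 8, Ivy), (35, 2, Ned), (36, 24, Hal), (4, 28, Tai)}
Selection sid <= tid: {(10, 8, Pat), (15, 1, Jo), (18, 5, Cal), (26, 6, Quin), (32, 8, Ivy), (35, 32, Quin)}
Intersection: {(14, 22, Eve), (28, 18, Wes), (29, 15, Ada), (29, 30, Sam), (3, 14, Xia), (31, 26, Zed), (32, 8, Ivy), (35, 2, Ned), (36, 24, Hal), (4, 28, Tai)} with {(10, 8, Pat), (15, 1, Jo), (18, 5, Cal), (26, 6, Quin), (32, 8, Ivy), (35, 32, Quin)} → {(32, 8, Ivy)}
Union: {(32, 8, Ivy)} with {(28, 27, Hal), (29, 36, Quin), (31, 10, Wes), (40, 15, Rae), (40, 2, Kim)} → {(28, 27, Hal), (29, 36, Quin), (31, 10, Wes), (32, 8, Ivy), (40, 15, Rae), (40, 2, Kim)}

{(28, 27, Hal), (29, 36, Quin), (31, 10, Wes), (32, 8, Ivy), (40, 15, Rae), (40, 2, Kim)}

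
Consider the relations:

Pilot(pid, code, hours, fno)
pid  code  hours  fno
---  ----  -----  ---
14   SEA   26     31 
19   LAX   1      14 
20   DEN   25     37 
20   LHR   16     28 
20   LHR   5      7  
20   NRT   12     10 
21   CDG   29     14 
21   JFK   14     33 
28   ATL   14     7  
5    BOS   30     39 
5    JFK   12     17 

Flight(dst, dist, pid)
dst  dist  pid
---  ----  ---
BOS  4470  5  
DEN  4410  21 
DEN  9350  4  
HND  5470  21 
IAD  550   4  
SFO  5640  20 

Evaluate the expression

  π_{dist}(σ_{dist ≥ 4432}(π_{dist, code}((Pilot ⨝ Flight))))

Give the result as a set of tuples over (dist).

Joining Pilot and Flight on pid yields {(20, DEN, 25, 37, SFO, 5640), (20, LHR, 16, 28, SFO, 5640), (20, LHR, 5, 7, SFO, 5640), (20, NRT, 12, 10, SFO, 5640), (21, CDG, 29, 14, DEN, 4410), (21, CDG, 29, 14, HND, 5470), (21, JFK, 14, 33, DEN, 4410), (21, JFK, 14, 33, HND, 5470), (5, BOS, 30, 39, BOS, 4470), (5, JFK, 12, 17, BOS, 4470)}.
Projecting to dist, code (1 duplicate(s) eliminated): {(4410, CDG), (4410, JFK), (4470, BOS), (4470, JFK), (5470, CDG), (5470, JFK), (5640, DEN), (5640, LHR), (5640, NRT)}
σ[dist ≥ 4432]: keep tuples satisfying dist ≥ 4432 → {(4470, BOS), (4470, JFK), (5470, CDG), (5470, JFK), (5640, DEN), (5640, LHR), (5640, NRT)}
Projecting to dist (4 duplicate(s) eliminated): {4470, 5470, 5640}

{4470, 5470, 5640}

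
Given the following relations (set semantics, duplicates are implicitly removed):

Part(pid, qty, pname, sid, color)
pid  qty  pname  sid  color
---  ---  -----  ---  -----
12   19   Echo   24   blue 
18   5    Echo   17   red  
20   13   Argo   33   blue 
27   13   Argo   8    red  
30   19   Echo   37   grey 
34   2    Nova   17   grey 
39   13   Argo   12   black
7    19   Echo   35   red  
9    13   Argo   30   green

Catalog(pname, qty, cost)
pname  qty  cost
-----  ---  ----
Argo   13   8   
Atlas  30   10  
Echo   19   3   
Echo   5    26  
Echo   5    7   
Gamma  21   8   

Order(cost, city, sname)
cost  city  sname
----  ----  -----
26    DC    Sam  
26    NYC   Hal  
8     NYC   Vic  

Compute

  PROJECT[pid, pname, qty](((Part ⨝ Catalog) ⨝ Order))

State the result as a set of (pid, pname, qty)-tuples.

{(18, Echo, 5), (20, Argo, 13), (27, Argo, 13), (39, Argo, 13), (9, Argo, 13)}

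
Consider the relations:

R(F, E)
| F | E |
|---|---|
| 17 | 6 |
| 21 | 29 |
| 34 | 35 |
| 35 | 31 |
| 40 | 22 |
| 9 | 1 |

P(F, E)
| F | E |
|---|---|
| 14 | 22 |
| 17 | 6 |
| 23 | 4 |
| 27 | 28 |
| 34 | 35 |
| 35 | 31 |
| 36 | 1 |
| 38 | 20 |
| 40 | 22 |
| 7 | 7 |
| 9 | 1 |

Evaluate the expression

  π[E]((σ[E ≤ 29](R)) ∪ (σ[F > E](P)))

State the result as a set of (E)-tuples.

{1, 20, 22, 29, 31, 4, 6}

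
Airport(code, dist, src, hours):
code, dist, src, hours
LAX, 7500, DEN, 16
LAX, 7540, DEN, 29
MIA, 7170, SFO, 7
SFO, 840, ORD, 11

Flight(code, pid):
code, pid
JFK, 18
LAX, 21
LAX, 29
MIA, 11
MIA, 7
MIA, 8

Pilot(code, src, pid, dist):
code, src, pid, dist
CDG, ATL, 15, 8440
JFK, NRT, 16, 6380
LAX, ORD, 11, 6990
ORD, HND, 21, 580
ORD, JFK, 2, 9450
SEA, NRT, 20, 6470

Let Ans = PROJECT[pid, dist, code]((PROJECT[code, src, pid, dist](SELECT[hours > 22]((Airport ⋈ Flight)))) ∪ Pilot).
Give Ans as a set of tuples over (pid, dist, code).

{(11, 6990, LAX), (15, 8440, CDG), (16, 6380, JFK), (2, 9450, ORD), (20, 6470, SEA), (21, 580, ORD), (21, 7540, LAX), (29, 7540, LAX)}

Natural join on code: {(LAX, 7500, DEN, 16, 21), (LAX, 7500, DEN, 16, 29), (LAX, 7540, DEN, 29, 21), (LAX, 7540, DEN, 29, 29), (MIA, 7170, SFO, 7, 11), (MIA, 7170, SFO, 7, 7), (MIA, 7170, SFO, 7, 8)}
Apply σ_{hours > 22}; surviving tuples: {(LAX, 7540, DEN, 29, 21), (LAX, 7540, DEN, 29, 29)}
π[code, src, pid, dist]: project onto (code, src, pid, dist) → {(LAX, DEN, 21, 7540), (LAX, DEN, 29, 7540)}
Set union of the two operands is {(CDG, ATL, 15, 8440), (JFK, NRT, 16, 6380), (LAX, DEN, 21, 7540), (LAX, DEN, 29, 7540), (LAX, ORD, 11, 6990), (ORD, HND, 21, 580), (ORD, JFK, 2, 9450), (SEA, NRT, 20, 6470)}.
π[pid, dist, code]: project onto (pid, dist, code) → {(11, 6990, LAX), (15, 8440, CDG), (16, 6380, JFK), (2, 9450, ORD), (20, 6470, SEA), (21, 580, ORD), (21, 7540, LAX), (29, 7540, LAX)}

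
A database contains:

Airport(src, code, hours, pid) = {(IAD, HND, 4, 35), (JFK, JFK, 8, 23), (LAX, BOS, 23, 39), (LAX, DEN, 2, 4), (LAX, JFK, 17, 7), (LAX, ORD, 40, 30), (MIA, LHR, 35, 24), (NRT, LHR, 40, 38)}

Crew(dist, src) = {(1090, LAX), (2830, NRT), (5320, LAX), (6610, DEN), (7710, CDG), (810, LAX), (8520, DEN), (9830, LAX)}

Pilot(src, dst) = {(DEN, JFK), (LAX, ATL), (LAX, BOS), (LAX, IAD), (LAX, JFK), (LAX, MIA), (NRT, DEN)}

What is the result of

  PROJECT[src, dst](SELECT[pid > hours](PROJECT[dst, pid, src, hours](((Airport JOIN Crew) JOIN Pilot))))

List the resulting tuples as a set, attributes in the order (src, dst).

{(LAX, ATL), (LAX, BOS), (LAX, IAD), (LAX, JFK), (LAX, MIA)}

Natural join on src: {(LAX, BOS, 23, 39, 1090), (LAX, BOS, 23, 39, 5320), (LAX, BOS, 23, 39, 810), (LAX, BOS, 23, 39, 9830), (LAX, DEN, 2, 4, 1090), (LAX, DEN, 2, 4, 5320), (LAX, DEN, 2, 4, 810), (LAX, DEN, 2, 4, 9830), (LAX, JFK, 17, 7, 1090), (LAX, JFK, 17, 7, 5320), (LAX, JFK, 17, 7, 810), (LAX, JFK, 17, 7, 9830), (LAX, ORD, 40, 30, 1090), (LAX, ORD, 40, 30, 5320), (LAX, ORD, 40, 30, 810), (LAX, ORD, 40, 30, 9830), (NRT, LHR, 40, 38, 2830)}
Natural join on src: {(LAX, BOS, 23, 39, 1090, ATL), (LAX, BOS, 23, 39, 1090, BOS), (LAX, BOS, 23, 39, 1090, IAD), (LAX, BOS, 23, 39, 1090, JFK), (LAX, BOS, 23, 39, 1090, MIA), (LAX, BOS, 23, 39, 5320, ATL), (LAX, BOS, 23, 39, 5320, BOS), (LAX, BOS, 23, 39, 5320, IAD), (LAX, BOS, 23, 39, 5320, JFK), (LAX, BOS, 23, 39, 5320, MIA), (LAX, BOS, 23, 39, 810, ATL), (LAX, BOS, 23, 39, 810, BOS), (LAX, BOS, 23, 39, 810, IAD), (LAX, BOS, 23, 39, 810, JFK), (LAX, BOS, 23, 39, 810, MIA), (LAX, BOS, 23, 39, 9830, ATL), (LAX, BOS, 23, 39, 9830, BOS), (LAX, BOS, 23, 39, 9830, IAD), (LAX, BOS, 23, 39, 9830, JFK), (LAX, BOS, 23, 39, 9830, MIA), (LAX, DEN, 2, 4, 1090, ATL), (LAX, DEN, 2, 4, 1090, BOS), (LAX, DEN, 2, 4, 1090, IAD), (LAX, DEN, 2, 4, 1090, JFK), (LAX, DEN, 2, 4, 1090, MIA), (LAX, DEN, 2, 4, 5320, ATL), (LAX, DEN, 2, 4, 5320, BOS), (LAX, DEN, 2, 4, 5320, IAD), (LAX, DEN, 2, 4, 5320, JFK), (LAX, DEN, 2, 4, 5320, MIA), (LAX, DEN, 2, 4, 810, ATL), (LAX, DEN, 2, 4, 810, BOS), (LAX, DEN, 2, 4, 810, IAD), (LAX, DEN, 2, 4, 810, JFK), (LAX, DEN, 2, 4, 810, MIA), (LAX, DEN, 2, 4, 9830, ATL), (LAX, DEN, 2, 4, 9830, BOS), (LAX, DEN, 2, 4, 9830, IAD), (LAX, DEN, 2, 4, 9830, JFK), (LAX, DEN, 2, 4, 9830, MIA), (LAX, JFK, 17, 7, 1090, ATL), (LAX, JFK, 17, 7, 1090, BOS), (LAX, JFK, 17, 7, 1090, IAD), (LAX, JFK, 17, 7, 1090, JFK), (LAX, JFK, 17, 7, 1090, MIA), (LAX, JFK, 17, 7, 5320, ATL), (LAX, JFK, 17, 7, 5320, BOS), (LAX, JFK, 17, 7, 5320, IAD), (LAX, JFK, 17, 7, 5320, JFK), (LAX, JFK, 17, 7, 5320, MIA), (LAX, JFK, 17, 7, 810, ATL), (LAX, JFK, 17, 7, 810, BOS), (LAX, JFK, 17, 7, 810, IAD), (LAX, JFK, 17, 7, 810, JFK), (LAX, JFK, 17, 7, 810, MIA), (LAX, JFK, 17, 7, 9830, ATL), (LAX, JFK, 17, 7, 9830, BOS), (LAX, JFK, 17, 7, 9830, IAD), (LAX, JFK, 17, 7, 9830, JFK), (LAX, JFK, 17, 7, 9830, MIA), (LAX, ORD, 40, 30, 1090, ATL), (LAX, ORD, 40, 30, 1090, BOS), (LAX, ORD, 40, 30, 1090, IAD), (LAX, ORD, 40, 30, 1090, JFK), (LAX, ORD, 40, 30, 1090, MIA), (LAX, ORD, 40, 30, 5320, ATL), (LAX, ORD, 40, 30, 5320, BOS), (LAX, ORD, 40, 30, 5320, IAD), (LAX, ORD, 40, 30, 5320, JFK), (LAX, ORD, 40, 30, 5320, MIA), (LAX, ORD, 40, 30, 810, ATL), (LAX, ORD, 40, 30, 810, BOS), (LAX, ORD, 40, 30, 810, IAD), (LAX, ORD, 40, 30, 810, JFK), (LAX, ORD, 40, 30, 810, MIA), (LAX, ORD, 40, 30, 9830, ATL), (LAX, ORD, 40, 30, 9830, BOS), (LAX, ORD, 40, 30, 9830, IAD), (LAX, ORD, 40, 30, 9830, JFK), (LAX, ORD, 40, 30, 9830, MIA), (NRT, LHR, 40, 38, 2830, DEN)}
Keep only column(s) dst, pid, src, hours (60 duplicate(s) eliminated): {(ATL, 30, LAX, 40), (ATL, 39, LAX, 23), (ATL, 4, LAX, 2), (ATL, 7, LAX, 17), (BOS, 30, LAX, 40), (BOS, 39, LAX, 23), (BOS, 4, LAX, 2), (BOS, 7, LAX, 17), (DEN, 38, NRT, 40), (IAD, 30, LAX, 40), (IAD, 39, LAX, 23), (IAD, 4, LAX, 2), (IAD, 7, LAX, 17), (JFK, 30, LAX, 40), (JFK, 39, LAX, 23), (JFK, 4, LAX, 2), (JFK, 7, LAX, 17), (MIA, 30, LAX, 40), (MIA, 39, LAX, 23), (MIA, 4, LAX, 2), (MIA, 7, LAX, 17)}
Apply σ_{pid > hours}; surviving tuples: {(ATL, 39, LAX, 23), (ATL, 4, LAX, 2), (BOS, 39, LAX, 23), (BOS, 4, LAX, 2), (IAD, 39, LAX, 23), (IAD, 4, LAX, 2), (JFK, 39, LAX, 23), (JFK, 4, LAX, 2), (MIA, 39, LAX, 23), (MIA, 4, LAX, 2)}
Keep only column(s) src, dst (5 duplicate(s) eliminated): {(LAX, ATL), (LAX, BOS), (LAX, IAD), (LAX, JFK), (LAX, MIA)}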